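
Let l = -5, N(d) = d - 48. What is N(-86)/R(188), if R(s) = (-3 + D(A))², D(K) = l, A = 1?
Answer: -67/32 ≈ -2.0938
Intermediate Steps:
N(d) = -48 + d
D(K) = -5
R(s) = 64 (R(s) = (-3 - 5)² = (-8)² = 64)
N(-86)/R(188) = (-48 - 86)/64 = -134*1/64 = -67/32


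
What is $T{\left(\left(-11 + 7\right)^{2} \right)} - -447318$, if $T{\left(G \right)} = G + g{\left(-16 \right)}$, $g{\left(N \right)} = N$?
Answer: $447318$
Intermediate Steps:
$T{\left(G \right)} = -16 + G$ ($T{\left(G \right)} = G - 16 = -16 + G$)
$T{\left(\left(-11 + 7\right)^{2} \right)} - -447318 = \left(-16 + \left(-11 + 7\right)^{2}\right) - -447318 = \left(-16 + \left(-4\right)^{2}\right) + 447318 = \left(-16 + 16\right) + 447318 = 0 + 447318 = 447318$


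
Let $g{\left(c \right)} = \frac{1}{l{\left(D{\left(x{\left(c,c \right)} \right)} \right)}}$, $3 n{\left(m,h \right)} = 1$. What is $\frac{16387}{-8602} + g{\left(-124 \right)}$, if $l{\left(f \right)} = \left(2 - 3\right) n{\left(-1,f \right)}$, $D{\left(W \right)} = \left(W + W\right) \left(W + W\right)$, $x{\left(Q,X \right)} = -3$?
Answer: $- \frac{42193}{8602} \approx -4.905$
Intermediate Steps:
$n{\left(m,h \right)} = \frac{1}{3}$ ($n{\left(m,h \right)} = \frac{1}{3} \cdot 1 = \frac{1}{3}$)
$D{\left(W \right)} = 4 W^{2}$ ($D{\left(W \right)} = 2 W 2 W = 4 W^{2}$)
$l{\left(f \right)} = - \frac{1}{3}$ ($l{\left(f \right)} = \left(2 - 3\right) \frac{1}{3} = \left(-1\right) \frac{1}{3} = - \frac{1}{3}$)
$g{\left(c \right)} = -3$ ($g{\left(c \right)} = \frac{1}{- \frac{1}{3}} = -3$)
$\frac{16387}{-8602} + g{\left(-124 \right)} = \frac{16387}{-8602} - 3 = 16387 \left(- \frac{1}{8602}\right) - 3 = - \frac{16387}{8602} - 3 = - \frac{42193}{8602}$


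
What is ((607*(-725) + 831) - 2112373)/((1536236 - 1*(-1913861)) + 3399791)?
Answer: -850539/2283296 ≈ -0.37250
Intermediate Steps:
((607*(-725) + 831) - 2112373)/((1536236 - 1*(-1913861)) + 3399791) = ((-440075 + 831) - 2112373)/((1536236 + 1913861) + 3399791) = (-439244 - 2112373)/(3450097 + 3399791) = -2551617/6849888 = -2551617*1/6849888 = -850539/2283296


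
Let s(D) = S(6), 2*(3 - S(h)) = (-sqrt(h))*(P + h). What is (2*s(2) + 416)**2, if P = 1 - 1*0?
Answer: 178378 + 5908*sqrt(6) ≈ 1.9285e+5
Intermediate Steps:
P = 1 (P = 1 + 0 = 1)
S(h) = 3 + sqrt(h)*(1 + h)/2 (S(h) = 3 - (-sqrt(h))*(1 + h)/2 = 3 - (-1)*sqrt(h)*(1 + h)/2 = 3 + sqrt(h)*(1 + h)/2)
s(D) = 3 + 7*sqrt(6)/2 (s(D) = 3 + sqrt(6)/2 + 6**(3/2)/2 = 3 + sqrt(6)/2 + (6*sqrt(6))/2 = 3 + sqrt(6)/2 + 3*sqrt(6) = 3 + 7*sqrt(6)/2)
(2*s(2) + 416)**2 = (2*(3 + 7*sqrt(6)/2) + 416)**2 = ((6 + 7*sqrt(6)) + 416)**2 = (422 + 7*sqrt(6))**2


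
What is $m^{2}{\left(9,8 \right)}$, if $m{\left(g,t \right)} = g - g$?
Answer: $0$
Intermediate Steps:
$m{\left(g,t \right)} = 0$
$m^{2}{\left(9,8 \right)} = 0^{2} = 0$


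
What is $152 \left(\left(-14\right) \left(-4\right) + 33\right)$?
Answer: $13528$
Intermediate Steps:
$152 \left(\left(-14\right) \left(-4\right) + 33\right) = 152 \left(56 + 33\right) = 152 \cdot 89 = 13528$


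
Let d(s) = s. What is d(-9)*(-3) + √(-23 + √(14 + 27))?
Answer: 27 + √(-23 + √41) ≈ 27.0 + 4.0739*I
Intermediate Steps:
d(-9)*(-3) + √(-23 + √(14 + 27)) = -9*(-3) + √(-23 + √(14 + 27)) = 27 + √(-23 + √41)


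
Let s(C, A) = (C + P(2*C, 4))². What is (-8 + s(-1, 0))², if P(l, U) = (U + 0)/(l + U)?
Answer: 49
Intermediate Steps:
P(l, U) = U/(U + l)
s(C, A) = (C + 4/(4 + 2*C))²
(-8 + s(-1, 0))² = (-8 + (2 - (2 - 1))²/(2 - 1)²)² = (-8 + (2 - 1*1)²/1²)² = (-8 + 1*(2 - 1)²)² = (-8 + 1*1²)² = (-8 + 1*1)² = (-8 + 1)² = (-7)² = 49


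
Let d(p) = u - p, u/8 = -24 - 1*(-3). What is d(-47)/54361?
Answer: -121/54361 ≈ -0.0022259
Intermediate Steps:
u = -168 (u = 8*(-24 - 1*(-3)) = 8*(-24 + 3) = 8*(-21) = -168)
d(p) = -168 - p
d(-47)/54361 = (-168 - 1*(-47))/54361 = (-168 + 47)*(1/54361) = -121*1/54361 = -121/54361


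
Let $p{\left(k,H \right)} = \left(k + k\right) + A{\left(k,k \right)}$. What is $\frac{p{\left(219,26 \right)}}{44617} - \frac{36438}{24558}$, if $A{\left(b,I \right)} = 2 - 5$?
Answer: $- \frac{269178586}{182617381} \approx -1.474$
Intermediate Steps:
$A{\left(b,I \right)} = -3$ ($A{\left(b,I \right)} = 2 - 5 = -3$)
$p{\left(k,H \right)} = -3 + 2 k$ ($p{\left(k,H \right)} = \left(k + k\right) - 3 = 2 k - 3 = -3 + 2 k$)
$\frac{p{\left(219,26 \right)}}{44617} - \frac{36438}{24558} = \frac{-3 + 2 \cdot 219}{44617} - \frac{36438}{24558} = \left(-3 + 438\right) \frac{1}{44617} - \frac{6073}{4093} = 435 \cdot \frac{1}{44617} - \frac{6073}{4093} = \frac{435}{44617} - \frac{6073}{4093} = - \frac{269178586}{182617381}$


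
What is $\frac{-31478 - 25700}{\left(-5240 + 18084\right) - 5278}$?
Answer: $- \frac{28589}{3783} \approx -7.5572$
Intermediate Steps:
$\frac{-31478 - 25700}{\left(-5240 + 18084\right) - 5278} = - \frac{57178}{12844 - 5278} = - \frac{57178}{7566} = \left(-57178\right) \frac{1}{7566} = - \frac{28589}{3783}$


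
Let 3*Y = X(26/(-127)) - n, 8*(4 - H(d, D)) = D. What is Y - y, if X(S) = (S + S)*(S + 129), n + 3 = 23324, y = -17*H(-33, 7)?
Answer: -998465103/129032 ≈ -7738.1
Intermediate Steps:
H(d, D) = 4 - D/8
y = -425/8 (y = -17*(4 - 1/8*7) = -17*(4 - 7/8) = -17*25/8 = -425/8 ≈ -53.125)
n = 23321 (n = -3 + 23324 = 23321)
X(S) = 2*S*(129 + S) (X(S) = (2*S)*(129 + S) = 2*S*(129 + S))
Y = -125664991/16129 (Y = (2*(26/(-127))*(129 + 26/(-127)) - 1*23321)/3 = (2*(26*(-1/127))*(129 + 26*(-1/127)) - 23321)/3 = (2*(-26/127)*(129 - 26/127) - 23321)/3 = (2*(-26/127)*(16357/127) - 23321)/3 = (-850564/16129 - 23321)/3 = (1/3)*(-376994973/16129) = -125664991/16129 ≈ -7791.2)
Y - y = -125664991/16129 - 1*(-425/8) = -125664991/16129 + 425/8 = -998465103/129032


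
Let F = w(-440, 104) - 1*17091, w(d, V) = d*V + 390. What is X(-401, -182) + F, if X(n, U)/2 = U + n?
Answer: -63627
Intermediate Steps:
X(n, U) = 2*U + 2*n (X(n, U) = 2*(U + n) = 2*U + 2*n)
w(d, V) = 390 + V*d (w(d, V) = V*d + 390 = 390 + V*d)
F = -62461 (F = (390 + 104*(-440)) - 1*17091 = (390 - 45760) - 17091 = -45370 - 17091 = -62461)
X(-401, -182) + F = (2*(-182) + 2*(-401)) - 62461 = (-364 - 802) - 62461 = -1166 - 62461 = -63627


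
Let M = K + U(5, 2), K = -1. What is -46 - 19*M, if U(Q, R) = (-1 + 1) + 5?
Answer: -122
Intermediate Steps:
U(Q, R) = 5 (U(Q, R) = 0 + 5 = 5)
M = 4 (M = -1 + 5 = 4)
-46 - 19*M = -46 - 19*4 = -46 - 76 = -122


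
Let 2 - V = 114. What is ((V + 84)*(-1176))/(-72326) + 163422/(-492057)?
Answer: -1556784026/1977139699 ≈ -0.78739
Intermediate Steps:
V = -112 (V = 2 - 1*114 = 2 - 114 = -112)
((V + 84)*(-1176))/(-72326) + 163422/(-492057) = ((-112 + 84)*(-1176))/(-72326) + 163422/(-492057) = -28*(-1176)*(-1/72326) + 163422*(-1/492057) = 32928*(-1/72326) - 18158/54673 = -16464/36163 - 18158/54673 = -1556784026/1977139699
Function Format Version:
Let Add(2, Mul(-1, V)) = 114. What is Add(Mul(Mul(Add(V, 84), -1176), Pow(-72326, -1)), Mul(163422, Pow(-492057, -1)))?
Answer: Rational(-1556784026, 1977139699) ≈ -0.78739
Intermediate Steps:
V = -112 (V = Add(2, Mul(-1, 114)) = Add(2, -114) = -112)
Add(Mul(Mul(Add(V, 84), -1176), Pow(-72326, -1)), Mul(163422, Pow(-492057, -1))) = Add(Mul(Mul(Add(-112, 84), -1176), Pow(-72326, -1)), Mul(163422, Pow(-492057, -1))) = Add(Mul(Mul(-28, -1176), Rational(-1, 72326)), Mul(163422, Rational(-1, 492057))) = Add(Mul(32928, Rational(-1, 72326)), Rational(-18158, 54673)) = Add(Rational(-16464, 36163), Rational(-18158, 54673)) = Rational(-1556784026, 1977139699)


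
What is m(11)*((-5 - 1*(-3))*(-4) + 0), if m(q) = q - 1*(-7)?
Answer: 144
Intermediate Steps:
m(q) = 7 + q (m(q) = q + 7 = 7 + q)
m(11)*((-5 - 1*(-3))*(-4) + 0) = (7 + 11)*((-5 - 1*(-3))*(-4) + 0) = 18*((-5 + 3)*(-4) + 0) = 18*(-2*(-4) + 0) = 18*(8 + 0) = 18*8 = 144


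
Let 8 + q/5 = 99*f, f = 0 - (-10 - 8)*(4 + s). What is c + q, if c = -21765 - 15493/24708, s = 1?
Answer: 561967967/24708 ≈ 22744.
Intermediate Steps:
f = 90 (f = 0 - (-10 - 8)*(4 + 1) = 0 - (-18)*5 = 0 - 1*(-90) = 0 + 90 = 90)
c = -537785113/24708 (c = -21765 - 15493/24708 = -537785113/24708 ≈ -21766.)
q = 44510 (q = -40 + 5*(99*90) = -40 + 5*8910 = -40 + 44550 = 44510)
c + q = -537785113/24708 + 44510 = 561967967/24708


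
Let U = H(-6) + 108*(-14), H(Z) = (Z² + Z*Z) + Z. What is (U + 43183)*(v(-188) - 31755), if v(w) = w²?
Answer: 149794093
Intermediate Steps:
H(Z) = Z + 2*Z² (H(Z) = (Z² + Z²) + Z = 2*Z² + Z = Z + 2*Z²)
U = -1446 (U = -6*(1 + 2*(-6)) + 108*(-14) = -6*(1 - 12) - 1512 = -6*(-11) - 1512 = 66 - 1512 = -1446)
(U + 43183)*(v(-188) - 31755) = (-1446 + 43183)*((-188)² - 31755) = 41737*(35344 - 31755) = 41737*3589 = 149794093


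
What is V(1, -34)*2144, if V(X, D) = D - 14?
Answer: -102912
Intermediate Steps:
V(X, D) = -14 + D
V(1, -34)*2144 = (-14 - 34)*2144 = -48*2144 = -102912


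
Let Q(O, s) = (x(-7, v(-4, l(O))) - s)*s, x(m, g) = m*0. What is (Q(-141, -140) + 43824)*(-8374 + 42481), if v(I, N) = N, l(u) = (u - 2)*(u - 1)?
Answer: 826207968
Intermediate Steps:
l(u) = (-1 + u)*(-2 + u) (l(u) = (-2 + u)*(-1 + u) = (-1 + u)*(-2 + u))
x(m, g) = 0
Q(O, s) = -s**2 (Q(O, s) = (0 - s)*s = (-s)*s = -s**2)
(Q(-141, -140) + 43824)*(-8374 + 42481) = (-1*(-140)**2 + 43824)*(-8374 + 42481) = (-1*19600 + 43824)*34107 = (-19600 + 43824)*34107 = 24224*34107 = 826207968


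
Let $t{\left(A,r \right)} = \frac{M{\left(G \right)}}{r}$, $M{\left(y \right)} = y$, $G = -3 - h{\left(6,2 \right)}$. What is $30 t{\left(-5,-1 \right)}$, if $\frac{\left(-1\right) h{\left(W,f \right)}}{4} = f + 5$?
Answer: $-750$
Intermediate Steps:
$h{\left(W,f \right)} = -20 - 4 f$ ($h{\left(W,f \right)} = - 4 \left(f + 5\right) = - 4 \left(5 + f\right) = -20 - 4 f$)
$G = 25$ ($G = -3 - \left(-20 - 8\right) = -3 - -28 = -3 + 28 = 25$)
$t{\left(A,r \right)} = \frac{25}{r}$
$30 t{\left(-5,-1 \right)} = 30 \frac{25}{-1} = 30 \cdot 25 \left(-1\right) = 30 \left(-25\right) = -750$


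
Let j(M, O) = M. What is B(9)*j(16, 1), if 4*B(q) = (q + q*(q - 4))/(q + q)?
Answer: 12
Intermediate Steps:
B(q) = (q + q*(-4 + q))/(8*q) (B(q) = ((q + q*(q - 4))/(q + q))/4 = ((q + q*(-4 + q))/((2*q)))/4 = ((q + q*(-4 + q))*(1/(2*q)))/4 = ((q + q*(-4 + q))/(2*q))/4 = (q + q*(-4 + q))/(8*q))
B(9)*j(16, 1) = (-3/8 + (⅛)*9)*16 = (-3/8 + 9/8)*16 = (¾)*16 = 12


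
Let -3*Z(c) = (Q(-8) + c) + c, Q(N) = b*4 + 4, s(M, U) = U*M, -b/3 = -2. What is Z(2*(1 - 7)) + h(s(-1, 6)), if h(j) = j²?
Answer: 104/3 ≈ 34.667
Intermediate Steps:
b = 6 (b = -3*(-2) = 6)
s(M, U) = M*U
Q(N) = 28 (Q(N) = 6*4 + 4 = 24 + 4 = 28)
Z(c) = -28/3 - 2*c/3 (Z(c) = -((28 + c) + c)/3 = -(28 + 2*c)/3 = -28/3 - 2*c/3)
Z(2*(1 - 7)) + h(s(-1, 6)) = (-28/3 - 4*(1 - 7)/3) + (-1*6)² = (-28/3 - 4*(-6)/3) + (-6)² = (-28/3 - ⅔*(-12)) + 36 = (-28/3 + 8) + 36 = -4/3 + 36 = 104/3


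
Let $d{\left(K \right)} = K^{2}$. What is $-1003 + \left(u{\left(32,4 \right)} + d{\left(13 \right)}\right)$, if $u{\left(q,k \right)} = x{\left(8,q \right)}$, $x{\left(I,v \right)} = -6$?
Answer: $-840$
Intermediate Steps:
$u{\left(q,k \right)} = -6$
$-1003 + \left(u{\left(32,4 \right)} + d{\left(13 \right)}\right) = -1003 - \left(6 - 13^{2}\right) = -1003 + \left(-6 + 169\right) = -1003 + 163 = -840$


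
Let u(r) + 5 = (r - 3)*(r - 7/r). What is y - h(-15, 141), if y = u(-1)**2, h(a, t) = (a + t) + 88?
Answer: 627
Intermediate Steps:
u(r) = -5 + (-3 + r)*(r - 7/r) (u(r) = -5 + (r - 3)*(r - 7/r) = -5 + (-3 + r)*(r - 7/r))
h(a, t) = 88 + a + t
y = 841 (y = (-12 + (-1)**2 - 3*(-1) + 21/(-1))**2 = (-12 + 1 + 3 + 21*(-1))**2 = (-12 + 1 + 3 - 21)**2 = (-29)**2 = 841)
y - h(-15, 141) = 841 - (88 - 15 + 141) = 841 - 1*214 = 841 - 214 = 627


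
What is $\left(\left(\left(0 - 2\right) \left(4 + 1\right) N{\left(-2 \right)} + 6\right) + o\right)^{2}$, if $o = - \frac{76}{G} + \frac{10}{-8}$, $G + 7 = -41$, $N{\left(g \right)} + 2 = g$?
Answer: $\frac{19321}{9} \approx 2146.8$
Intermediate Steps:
$N{\left(g \right)} = -2 + g$
$G = -48$ ($G = -7 - 41 = -48$)
$o = \frac{1}{3}$ ($o = - \frac{76}{-48} + \frac{10}{-8} = \left(-76\right) \left(- \frac{1}{48}\right) + 10 \left(- \frac{1}{8}\right) = \frac{19}{12} - \frac{5}{4} = \frac{1}{3} \approx 0.33333$)
$\left(\left(\left(0 - 2\right) \left(4 + 1\right) N{\left(-2 \right)} + 6\right) + o\right)^{2} = \left(\left(\left(0 - 2\right) \left(4 + 1\right) \left(-2 - 2\right) + 6\right) + \frac{1}{3}\right)^{2} = \left(\left(\left(-2\right) 5 \left(-4\right) + 6\right) + \frac{1}{3}\right)^{2} = \left(\left(\left(-10\right) \left(-4\right) + 6\right) + \frac{1}{3}\right)^{2} = \left(\left(40 + 6\right) + \frac{1}{3}\right)^{2} = \left(46 + \frac{1}{3}\right)^{2} = \left(\frac{139}{3}\right)^{2} = \frac{19321}{9}$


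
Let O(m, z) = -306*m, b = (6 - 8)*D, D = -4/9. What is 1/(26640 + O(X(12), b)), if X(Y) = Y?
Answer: 1/22968 ≈ 4.3539e-5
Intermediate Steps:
D = -4/9 (D = -4*1/9 = -4/9 ≈ -0.44444)
b = 8/9 (b = (6 - 8)*(-4/9) = -2*(-4/9) = 8/9 ≈ 0.88889)
1/(26640 + O(X(12), b)) = 1/(26640 - 306*12) = 1/(26640 - 3672) = 1/22968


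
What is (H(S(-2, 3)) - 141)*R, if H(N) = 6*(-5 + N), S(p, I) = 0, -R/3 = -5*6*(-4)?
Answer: 61560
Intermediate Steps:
R = -360 (R = -3*(-5*6)*(-4) = -(-90)*(-4) = -3*120 = -360)
H(N) = -30 + 6*N
(H(S(-2, 3)) - 141)*R = ((-30 + 6*0) - 141)*(-360) = ((-30 + 0) - 141)*(-360) = (-30 - 141)*(-360) = -171*(-360) = 61560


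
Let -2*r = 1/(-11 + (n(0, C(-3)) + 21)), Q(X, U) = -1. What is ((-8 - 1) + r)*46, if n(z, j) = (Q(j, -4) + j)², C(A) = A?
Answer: -10787/26 ≈ -414.88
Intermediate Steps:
n(z, j) = (-1 + j)²
r = -1/52 (r = -1/(2*(-11 + ((-1 - 3)² + 21))) = -1/(2*(-11 + ((-4)² + 21))) = -1/(2*(-11 + (16 + 21))) = -1/(2*(-11 + 37)) = -½/26 = -½*1/26 = -1/52 ≈ -0.019231)
((-8 - 1) + r)*46 = ((-8 - 1) - 1/52)*46 = (-9 - 1/52)*46 = -469/52*46 = -10787/26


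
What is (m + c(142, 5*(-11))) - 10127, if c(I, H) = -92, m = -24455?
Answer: -34674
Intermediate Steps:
(m + c(142, 5*(-11))) - 10127 = (-24455 - 92) - 10127 = -24547 - 10127 = -34674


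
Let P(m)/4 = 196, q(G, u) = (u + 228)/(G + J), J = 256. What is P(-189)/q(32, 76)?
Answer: 14112/19 ≈ 742.74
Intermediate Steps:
q(G, u) = (228 + u)/(256 + G) (q(G, u) = (u + 228)/(G + 256) = (228 + u)/(256 + G))
P(m) = 784 (P(m) = 4*196 = 784)
P(-189)/q(32, 76) = 784/(((228 + 76)/(256 + 32))) = 784/((304/288)) = 784/(((1/288)*304)) = 784/(19/18) = 784*(18/19) = 14112/19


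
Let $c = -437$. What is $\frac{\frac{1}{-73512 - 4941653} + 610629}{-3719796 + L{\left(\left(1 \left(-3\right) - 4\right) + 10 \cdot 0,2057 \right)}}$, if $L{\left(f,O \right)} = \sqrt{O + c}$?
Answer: $- \frac{949293547634830672}{5782853976646344945} - \frac{1531202594392 \sqrt{5}}{1927617992215448315} \approx -0.16416$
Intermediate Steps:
$L{\left(f,O \right)} = \sqrt{-437 + O}$ ($L{\left(f,O \right)} = \sqrt{O - 437} = \sqrt{-437 + O}$)
$\frac{\frac{1}{-73512 - 4941653} + 610629}{-3719796 + L{\left(\left(1 \left(-3\right) - 4\right) + 10 \cdot 0,2057 \right)}} = \frac{\frac{1}{-73512 - 4941653} + 610629}{-3719796 + \sqrt{-437 + 2057}} = \frac{\frac{1}{-5015165} + 610629}{-3719796 + \sqrt{1620}} = \frac{- \frac{1}{5015165} + 610629}{-3719796 + 18 \sqrt{5}} = \frac{3062405188784}{5015165 \left(-3719796 + 18 \sqrt{5}\right)}$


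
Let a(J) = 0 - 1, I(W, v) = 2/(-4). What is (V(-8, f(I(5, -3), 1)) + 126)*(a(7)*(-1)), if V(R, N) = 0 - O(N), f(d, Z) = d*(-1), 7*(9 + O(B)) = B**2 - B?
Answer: 3781/28 ≈ 135.04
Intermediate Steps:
O(B) = -9 - B/7 + B**2/7 (O(B) = -9 + (B**2 - B)/7 = -9 + (-B/7 + B**2/7) = -9 - B/7 + B**2/7)
I(W, v) = -1/2 (I(W, v) = 2*(-1/4) = -1/2)
a(J) = -1
f(d, Z) = -d
V(R, N) = 9 - N**2/7 + N/7 (V(R, N) = 0 - (-9 - N/7 + N**2/7) = 0 + (9 - N**2/7 + N/7) = 9 - N**2/7 + N/7)
(V(-8, f(I(5, -3), 1)) + 126)*(a(7)*(-1)) = ((9 - (-1*(-1/2))**2/7 + (-1*(-1/2))/7) + 126)*(-1*(-1)) = ((9 - (1/2)**2/7 + (1/7)*(1/2)) + 126)*1 = ((9 - 1/7*1/4 + 1/14) + 126)*1 = ((9 - 1/28 + 1/14) + 126)*1 = (253/28 + 126)*1 = (3781/28)*1 = 3781/28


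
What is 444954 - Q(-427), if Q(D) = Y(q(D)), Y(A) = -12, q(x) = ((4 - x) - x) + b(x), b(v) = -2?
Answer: 444966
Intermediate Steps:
q(x) = 2 - 2*x (q(x) = ((4 - x) - x) - 2 = (4 - 2*x) - 2 = 2 - 2*x)
Q(D) = -12
444954 - Q(-427) = 444954 - 1*(-12) = 444954 + 12 = 444966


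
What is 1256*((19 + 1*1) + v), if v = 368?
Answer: 487328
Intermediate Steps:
1256*((19 + 1*1) + v) = 1256*((19 + 1*1) + 368) = 1256*((19 + 1) + 368) = 1256*(20 + 368) = 1256*388 = 487328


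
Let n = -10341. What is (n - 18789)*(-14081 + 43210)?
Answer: -848527770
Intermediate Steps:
(n - 18789)*(-14081 + 43210) = (-10341 - 18789)*(-14081 + 43210) = -29130*29129 = -848527770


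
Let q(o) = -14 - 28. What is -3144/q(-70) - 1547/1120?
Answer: 82293/1120 ≈ 73.476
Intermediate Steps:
q(o) = -42
-3144/q(-70) - 1547/1120 = -3144/(-42) - 1547/1120 = -3144*(-1/42) - 1547*1/1120 = 524/7 - 221/160 = 82293/1120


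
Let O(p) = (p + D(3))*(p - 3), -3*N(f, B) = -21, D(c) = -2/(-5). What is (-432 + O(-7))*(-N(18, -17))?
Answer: 2562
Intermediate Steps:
D(c) = 2/5 (D(c) = -2*(-1/5) = 2/5)
N(f, B) = 7 (N(f, B) = -1/3*(-21) = 7)
O(p) = (-3 + p)*(2/5 + p) (O(p) = (p + 2/5)*(p - 3) = (2/5 + p)*(-3 + p) = (-3 + p)*(2/5 + p))
(-432 + O(-7))*(-N(18, -17)) = (-432 + (-6/5 + (-7)**2 - 13/5*(-7)))*(-1*7) = (-432 + (-6/5 + 49 + 91/5))*(-7) = (-432 + 66)*(-7) = -366*(-7) = 2562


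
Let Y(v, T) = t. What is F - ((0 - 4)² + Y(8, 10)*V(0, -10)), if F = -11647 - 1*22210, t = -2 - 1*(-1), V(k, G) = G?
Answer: -33883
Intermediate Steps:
t = -1 (t = -2 + 1 = -1)
Y(v, T) = -1
F = -33857 (F = -11647 - 22210 = -33857)
F - ((0 - 4)² + Y(8, 10)*V(0, -10)) = -33857 - ((0 - 4)² - 1*(-10)) = -33857 - ((-4)² + 10) = -33857 - (16 + 10) = -33857 - 1*26 = -33857 - 26 = -33883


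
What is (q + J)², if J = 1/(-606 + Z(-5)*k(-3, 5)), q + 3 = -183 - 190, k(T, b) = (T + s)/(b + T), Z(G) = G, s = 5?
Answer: 52779089169/373321 ≈ 1.4138e+5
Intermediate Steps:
k(T, b) = (5 + T)/(T + b) (k(T, b) = (T + 5)/(b + T) = (5 + T)/(T + b))
q = -376 (q = -3 + (-183 - 190) = -3 - 373 = -376)
J = -1/611 (J = 1/(-606 - 5*(5 - 3)/(-3 + 5)) = 1/(-606 - 5*2/2) = 1/(-606 - 5*1) = 1/(-606 - 5) = 1/(-611) = -1/611 ≈ -0.0016367)
(q + J)² = (-376 - 1/611)² = (-229737/611)² = 52779089169/373321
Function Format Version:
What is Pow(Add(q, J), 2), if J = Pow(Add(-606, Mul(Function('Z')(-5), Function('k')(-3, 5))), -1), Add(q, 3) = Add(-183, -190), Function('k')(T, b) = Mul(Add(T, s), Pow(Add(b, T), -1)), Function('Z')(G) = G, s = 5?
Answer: Rational(52779089169, 373321) ≈ 1.4138e+5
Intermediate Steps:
Function('k')(T, b) = Mul(Pow(Add(T, b), -1), Add(5, T)) (Function('k')(T, b) = Mul(Add(T, 5), Pow(Add(b, T), -1)) = Mul(Add(5, T), Pow(Add(T, b), -1)) = Mul(Pow(Add(T, b), -1), Add(5, T)))
q = -376 (q = Add(-3, Add(-183, -190)) = Add(-3, -373) = -376)
J = Rational(-1, 611) (J = Pow(Add(-606, Mul(-5, Mul(Pow(Add(-3, 5), -1), Add(5, -3)))), -1) = Pow(Add(-606, Mul(-5, Mul(Pow(2, -1), 2))), -1) = Pow(Add(-606, Mul(-5, Mul(Rational(1, 2), 2))), -1) = Pow(Add(-606, Mul(-5, 1)), -1) = Pow(Add(-606, -5), -1) = Pow(-611, -1) = Rational(-1, 611) ≈ -0.0016367)
Pow(Add(q, J), 2) = Pow(Add(-376, Rational(-1, 611)), 2) = Pow(Rational(-229737, 611), 2) = Rational(52779089169, 373321)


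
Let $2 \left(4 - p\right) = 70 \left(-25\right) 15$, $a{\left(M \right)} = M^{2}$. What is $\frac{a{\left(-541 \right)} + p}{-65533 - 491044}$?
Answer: $- \frac{305810}{556577} \approx -0.54945$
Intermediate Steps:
$p = 13129$ ($p = 4 - \frac{70 \left(-25\right) 15}{2} = 4 - \frac{\left(-1750\right) 15}{2} = 4 - -13125 = 4 + 13125 = 13129$)
$\frac{a{\left(-541 \right)} + p}{-65533 - 491044} = \frac{\left(-541\right)^{2} + 13129}{-65533 - 491044} = \frac{292681 + 13129}{-556577} = 305810 \left(- \frac{1}{556577}\right) = - \frac{305810}{556577}$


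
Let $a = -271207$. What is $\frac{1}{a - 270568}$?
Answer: $- \frac{1}{541775} \approx -1.8458 \cdot 10^{-6}$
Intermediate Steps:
$\frac{1}{a - 270568} = \frac{1}{-271207 - 270568} = \frac{1}{-541775} = - \frac{1}{541775}$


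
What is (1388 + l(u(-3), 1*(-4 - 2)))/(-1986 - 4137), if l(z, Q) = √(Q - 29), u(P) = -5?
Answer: -1388/6123 - I*√35/6123 ≈ -0.22669 - 0.00096621*I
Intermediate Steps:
l(z, Q) = √(-29 + Q)
(1388 + l(u(-3), 1*(-4 - 2)))/(-1986 - 4137) = (1388 + √(-29 + 1*(-4 - 2)))/(-1986 - 4137) = (1388 + √(-29 + 1*(-6)))/(-6123) = (1388 + √(-29 - 6))*(-1/6123) = (1388 + √(-35))*(-1/6123) = (1388 + I*√35)*(-1/6123) = -1388/6123 - I*√35/6123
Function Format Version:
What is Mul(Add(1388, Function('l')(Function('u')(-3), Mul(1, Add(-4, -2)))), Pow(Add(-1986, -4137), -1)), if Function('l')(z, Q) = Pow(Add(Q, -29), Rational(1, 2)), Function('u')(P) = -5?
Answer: Add(Rational(-1388, 6123), Mul(Rational(-1, 6123), I, Pow(35, Rational(1, 2)))) ≈ Add(-0.22669, Mul(-0.00096621, I))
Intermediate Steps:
Function('l')(z, Q) = Pow(Add(-29, Q), Rational(1, 2))
Mul(Add(1388, Function('l')(Function('u')(-3), Mul(1, Add(-4, -2)))), Pow(Add(-1986, -4137), -1)) = Mul(Add(1388, Pow(Add(-29, Mul(1, Add(-4, -2))), Rational(1, 2))), Pow(Add(-1986, -4137), -1)) = Mul(Add(1388, Pow(Add(-29, Mul(1, -6)), Rational(1, 2))), Pow(-6123, -1)) = Mul(Add(1388, Pow(Add(-29, -6), Rational(1, 2))), Rational(-1, 6123)) = Mul(Add(1388, Pow(-35, Rational(1, 2))), Rational(-1, 6123)) = Mul(Add(1388, Mul(I, Pow(35, Rational(1, 2)))), Rational(-1, 6123)) = Add(Rational(-1388, 6123), Mul(Rational(-1, 6123), I, Pow(35, Rational(1, 2))))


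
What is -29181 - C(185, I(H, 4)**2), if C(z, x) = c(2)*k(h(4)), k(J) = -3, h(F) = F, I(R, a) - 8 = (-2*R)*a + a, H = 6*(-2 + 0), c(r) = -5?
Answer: -29196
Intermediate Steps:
H = -12 (H = 6*(-2) = -12)
I(R, a) = 8 + a - 2*R*a (I(R, a) = 8 + ((-2*R)*a + a) = 8 + (-2*R*a + a) = 8 + (a - 2*R*a) = 8 + a - 2*R*a)
C(z, x) = 15 (C(z, x) = -5*(-3) = 15)
-29181 - C(185, I(H, 4)**2) = -29181 - 1*15 = -29181 - 15 = -29196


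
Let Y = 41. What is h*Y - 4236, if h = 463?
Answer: 14747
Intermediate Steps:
h*Y - 4236 = 463*41 - 4236 = 18983 - 4236 = 14747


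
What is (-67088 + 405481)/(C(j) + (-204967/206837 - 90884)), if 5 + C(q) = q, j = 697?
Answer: -69992192941/18655247671 ≈ -3.7519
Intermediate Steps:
C(q) = -5 + q
(-67088 + 405481)/(C(j) + (-204967/206837 - 90884)) = (-67088 + 405481)/((-5 + 697) + (-204967/206837 - 90884)) = 338393/(692 + (-204967*1/206837 - 90884)) = 338393/(692 + (-204967/206837 - 90884)) = 338393/(692 - 18798378875/206837) = 338393/(-18655247671/206837) = 338393*(-206837/18655247671) = -69992192941/18655247671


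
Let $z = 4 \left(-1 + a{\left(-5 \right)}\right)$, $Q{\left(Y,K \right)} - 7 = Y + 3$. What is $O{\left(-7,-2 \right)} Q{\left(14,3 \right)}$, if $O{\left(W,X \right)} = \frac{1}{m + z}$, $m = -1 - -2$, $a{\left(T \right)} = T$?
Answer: $- \frac{24}{23} \approx -1.0435$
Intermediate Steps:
$Q{\left(Y,K \right)} = 10 + Y$ ($Q{\left(Y,K \right)} = 7 + \left(Y + 3\right) = 7 + \left(3 + Y\right) = 10 + Y$)
$m = 1$ ($m = -1 + 2 = 1$)
$z = -24$ ($z = 4 \left(-1 - 5\right) = 4 \left(-6\right) = -24$)
$O{\left(W,X \right)} = - \frac{1}{23}$ ($O{\left(W,X \right)} = \frac{1}{1 - 24} = \frac{1}{-23} = - \frac{1}{23}$)
$O{\left(-7,-2 \right)} Q{\left(14,3 \right)} = - \frac{10 + 14}{23} = \left(- \frac{1}{23}\right) 24 = - \frac{24}{23}$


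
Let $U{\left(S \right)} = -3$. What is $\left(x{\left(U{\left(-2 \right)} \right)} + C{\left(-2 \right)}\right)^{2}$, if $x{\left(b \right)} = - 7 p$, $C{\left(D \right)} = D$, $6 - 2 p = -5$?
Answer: $\frac{6561}{4} \approx 1640.3$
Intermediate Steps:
$p = \frac{11}{2}$ ($p = 3 - - \frac{5}{2} = 3 + \frac{5}{2} = \frac{11}{2} \approx 5.5$)
$x{\left(b \right)} = - \frac{77}{2}$ ($x{\left(b \right)} = \left(-7\right) \frac{11}{2} = - \frac{77}{2}$)
$\left(x{\left(U{\left(-2 \right)} \right)} + C{\left(-2 \right)}\right)^{2} = \left(- \frac{77}{2} - 2\right)^{2} = \left(- \frac{81}{2}\right)^{2} = \frac{6561}{4}$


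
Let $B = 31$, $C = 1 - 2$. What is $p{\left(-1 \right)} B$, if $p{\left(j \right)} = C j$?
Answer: $31$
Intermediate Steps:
$C = -1$ ($C = 1 - 2 = -1$)
$p{\left(j \right)} = - j$
$p{\left(-1 \right)} B = \left(-1\right) \left(-1\right) 31 = 1 \cdot 31 = 31$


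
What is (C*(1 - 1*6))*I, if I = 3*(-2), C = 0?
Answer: 0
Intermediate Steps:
I = -6
(C*(1 - 1*6))*I = (0*(1 - 1*6))*(-6) = (0*(1 - 6))*(-6) = (0*(-5))*(-6) = 0*(-6) = 0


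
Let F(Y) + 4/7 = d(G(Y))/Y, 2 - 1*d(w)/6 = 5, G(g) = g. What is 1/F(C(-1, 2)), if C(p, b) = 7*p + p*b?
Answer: 7/10 ≈ 0.70000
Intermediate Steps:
d(w) = -18 (d(w) = 12 - 6*5 = 12 - 30 = -18)
C(p, b) = 7*p + b*p
F(Y) = -4/7 - 18/Y
1/F(C(-1, 2)) = 1/(-4/7 - 18*(-1/(7 + 2))) = 1/(-4/7 - 18/((-1*9))) = 1/(-4/7 - 18/(-9)) = 1/(-4/7 - 18*(-⅑)) = 1/(-4/7 + 2) = 1/(10/7) = 7/10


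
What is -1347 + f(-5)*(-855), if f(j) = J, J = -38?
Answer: 31143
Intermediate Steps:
f(j) = -38
-1347 + f(-5)*(-855) = -1347 - 38*(-855) = -1347 + 32490 = 31143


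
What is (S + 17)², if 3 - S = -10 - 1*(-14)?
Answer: 256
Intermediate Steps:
S = -1 (S = 3 - (-10 - 1*(-14)) = 3 - (-10 + 14) = 3 - 1*4 = 3 - 4 = -1)
(S + 17)² = (-1 + 17)² = 16² = 256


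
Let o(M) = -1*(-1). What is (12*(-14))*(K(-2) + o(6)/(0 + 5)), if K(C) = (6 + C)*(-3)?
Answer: 9912/5 ≈ 1982.4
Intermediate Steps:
K(C) = -18 - 3*C
o(M) = 1
(12*(-14))*(K(-2) + o(6)/(0 + 5)) = (12*(-14))*((-18 - 3*(-2)) + 1/(0 + 5)) = -168*((-18 + 6) + 1/5) = -168*(-12 + 1*(⅕)) = -168*(-12 + ⅕) = -168*(-59/5) = 9912/5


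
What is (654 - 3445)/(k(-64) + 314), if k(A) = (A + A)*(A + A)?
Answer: -2791/16698 ≈ -0.16715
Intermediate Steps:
k(A) = 4*A² (k(A) = (2*A)*(2*A) = 4*A²)
(654 - 3445)/(k(-64) + 314) = (654 - 3445)/(4*(-64)² + 314) = -2791/(4*4096 + 314) = -2791/(16384 + 314) = -2791/16698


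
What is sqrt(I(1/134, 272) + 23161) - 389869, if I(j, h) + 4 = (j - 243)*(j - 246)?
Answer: -389869 + sqrt(1489115335)/134 ≈ -3.8958e+5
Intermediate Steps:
I(j, h) = -4 + (-246 + j)*(-243 + j) (I(j, h) = -4 + (j - 243)*(j - 246) = -4 + (-243 + j)*(-246 + j) = -4 + (-246 + j)*(-243 + j))
sqrt(I(1/134, 272) + 23161) - 389869 = sqrt((59774 + (1/134)**2 - 489/134) + 23161) - 389869 = sqrt((59774 + (1/134)**2 - 489*1/134) + 23161) - 389869 = sqrt((59774 + 1/17956 - 489/134) + 23161) - 389869 = sqrt(1073236419/17956 + 23161) - 389869 = sqrt(1489115335/17956) - 389869 = sqrt(1489115335)/134 - 389869 = -389869 + sqrt(1489115335)/134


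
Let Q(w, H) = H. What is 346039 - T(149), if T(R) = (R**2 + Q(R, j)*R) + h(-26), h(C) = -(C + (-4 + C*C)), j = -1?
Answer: 324633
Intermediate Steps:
h(C) = 4 - C - C**2 (h(C) = -(C + (-4 + C**2)) = -(-4 + C + C**2) = 4 - C - C**2)
T(R) = -646 + R**2 - R (T(R) = (R**2 - R) + (4 - 1*(-26) - 1*(-26)**2) = (R**2 - R) + (4 + 26 - 1*676) = (R**2 - R) + (4 + 26 - 676) = (R**2 - R) - 646 = -646 + R**2 - R)
346039 - T(149) = 346039 - (-646 + 149**2 - 1*149) = 346039 - (-646 + 22201 - 149) = 346039 - 1*21406 = 346039 - 21406 = 324633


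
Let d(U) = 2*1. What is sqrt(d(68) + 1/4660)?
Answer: sqrt(10858965)/2330 ≈ 1.4143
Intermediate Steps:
d(U) = 2
sqrt(d(68) + 1/4660) = sqrt(2 + 1/4660) = sqrt(9321/4660) = sqrt(10858965)/2330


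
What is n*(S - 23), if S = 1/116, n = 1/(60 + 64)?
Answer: -2667/14384 ≈ -0.18541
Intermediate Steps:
n = 1/124 ≈ 0.0080645
S = 1/116 ≈ 0.0086207
n*(S - 23) = (1/116 - 23)/124 = (1/124)*(-2667/116) = -2667/14384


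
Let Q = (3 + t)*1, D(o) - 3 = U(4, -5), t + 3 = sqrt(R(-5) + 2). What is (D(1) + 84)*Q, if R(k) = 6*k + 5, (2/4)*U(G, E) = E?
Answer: 77*I*sqrt(23) ≈ 369.28*I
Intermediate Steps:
U(G, E) = 2*E
R(k) = 5 + 6*k
t = -3 + I*sqrt(23) (t = -3 + sqrt((5 + 6*(-5)) + 2) = -3 + sqrt((5 - 30) + 2) = -3 + sqrt(-25 + 2) = -3 + sqrt(-23) = -3 + I*sqrt(23) ≈ -3.0 + 4.7958*I)
D(o) = -7 (D(o) = 3 + 2*(-5) = 3 - 10 = -7)
Q = I*sqrt(23) (Q = (3 + (-3 + I*sqrt(23)))*1 = (I*sqrt(23))*1 = I*sqrt(23) ≈ 4.7958*I)
(D(1) + 84)*Q = (-7 + 84)*(I*sqrt(23)) = 77*(I*sqrt(23)) = 77*I*sqrt(23)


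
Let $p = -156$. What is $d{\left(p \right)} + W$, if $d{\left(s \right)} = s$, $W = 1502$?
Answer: $1346$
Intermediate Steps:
$d{\left(p \right)} + W = -156 + 1502 = 1346$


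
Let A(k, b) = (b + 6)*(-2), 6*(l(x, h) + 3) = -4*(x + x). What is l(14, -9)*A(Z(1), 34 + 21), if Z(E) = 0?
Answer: 7930/3 ≈ 2643.3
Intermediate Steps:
l(x, h) = -3 - 4*x/3 (l(x, h) = -3 + (-4*(x + x))/6 = -3 + (-8*x)/6 = -3 - 4*x/3)
A(k, b) = -12 - 2*b (A(k, b) = (6 + b)*(-2) = -12 - 2*b)
l(14, -9)*A(Z(1), 34 + 21) = (-3 - 4/3*14)*(-12 - 2*(34 + 21)) = (-3 - 56/3)*(-12 - 2*55) = -65*(-12 - 110)/3 = -65/3*(-122) = 7930/3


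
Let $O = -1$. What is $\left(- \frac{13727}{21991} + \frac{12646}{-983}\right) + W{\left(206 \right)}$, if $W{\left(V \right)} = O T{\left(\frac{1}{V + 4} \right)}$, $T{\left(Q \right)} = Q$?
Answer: $- \frac{61255900823}{4539602130} \approx -13.494$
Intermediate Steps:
$W{\left(V \right)} = - \frac{1}{4 + V}$ ($W{\left(V \right)} = - \frac{1}{V + 4} = - \frac{1}{4 + V}$)
$\left(- \frac{13727}{21991} + \frac{12646}{-983}\right) + W{\left(206 \right)} = \left(- \frac{13727}{21991} + \frac{12646}{-983}\right) - \frac{1}{4 + 206} = \left(\left(-13727\right) \frac{1}{21991} + 12646 \left(- \frac{1}{983}\right)\right) - \frac{1}{210} = \left(- \frac{13727}{21991} - \frac{12646}{983}\right) - \frac{1}{210} = - \frac{291591827}{21617153} - \frac{1}{210} = - \frac{61255900823}{4539602130}$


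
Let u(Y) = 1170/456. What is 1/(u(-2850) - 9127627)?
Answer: -76/693699457 ≈ -1.0956e-7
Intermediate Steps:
u(Y) = 195/76 (u(Y) = 1170*(1/456) = 195/76)
1/(u(-2850) - 9127627) = 1/(195/76 - 9127627) = 1/(-693699457/76) = -76/693699457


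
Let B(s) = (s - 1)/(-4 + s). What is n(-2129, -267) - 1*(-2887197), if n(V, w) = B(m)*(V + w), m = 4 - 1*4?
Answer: 2886598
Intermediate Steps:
m = 0 (m = 4 - 4 = 0)
B(s) = (-1 + s)/(-4 + s)
n(V, w) = V/4 + w/4 (n(V, w) = ((-1 + 0)/(-4 + 0))*(V + w) = (-1/(-4))*(V + w) = (-1/4*(-1))*(V + w) = (V + w)/4 = V/4 + w/4)
n(-2129, -267) - 1*(-2887197) = ((1/4)*(-2129) + (1/4)*(-267)) - 1*(-2887197) = (-2129/4 - 267/4) + 2887197 = -599 + 2887197 = 2886598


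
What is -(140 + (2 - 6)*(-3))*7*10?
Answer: -10640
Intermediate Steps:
-(140 + (2 - 6)*(-3))*7*10 = -(140 - 4*(-3))*70 = -(140 + 12)*70 = -152*70 = -1*10640 = -10640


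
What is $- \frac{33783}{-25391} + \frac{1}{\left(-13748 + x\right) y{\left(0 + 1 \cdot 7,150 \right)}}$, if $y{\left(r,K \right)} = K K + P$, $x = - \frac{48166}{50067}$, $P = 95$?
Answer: $\frac{525450778487495373}{394924096405124890} \approx 1.3305$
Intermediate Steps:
$x = - \frac{48166}{50067}$ ($x = \left(-48166\right) \frac{1}{50067} = - \frac{48166}{50067} \approx -0.96203$)
$y{\left(r,K \right)} = 95 + K^{2}$ ($y{\left(r,K \right)} = K K + 95 = K^{2} + 95 = 95 + K^{2}$)
$- \frac{33783}{-25391} + \frac{1}{\left(-13748 + x\right) y{\left(0 + 1 \cdot 7,150 \right)}} = - \frac{33783}{-25391} + \frac{1}{\left(-13748 - \frac{48166}{50067}\right) \left(95 + 150^{2}\right)} = \left(-33783\right) \left(- \frac{1}{25391}\right) + \frac{1}{\left(- \frac{688369282}{50067}\right) \left(95 + 22500\right)} = \frac{33783}{25391} - \frac{50067}{688369282 \cdot 22595} = \frac{33783}{25391} - \frac{50067}{15553703926790} = \frac{525450778487495373}{394924096405124890}$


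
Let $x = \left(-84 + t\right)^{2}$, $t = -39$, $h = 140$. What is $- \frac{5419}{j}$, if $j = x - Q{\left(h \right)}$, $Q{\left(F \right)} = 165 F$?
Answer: $\frac{5419}{7971} \approx 0.67984$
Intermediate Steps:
$x = 15129$ ($x = \left(-84 - 39\right)^{2} = \left(-123\right)^{2} = 15129$)
$j = -7971$ ($j = 15129 - 165 \cdot 140 = 15129 - 23100 = -7971$)
$- \frac{5419}{j} = - \frac{5419}{-7971} = \left(-5419\right) \left(- \frac{1}{7971}\right) = \frac{5419}{7971}$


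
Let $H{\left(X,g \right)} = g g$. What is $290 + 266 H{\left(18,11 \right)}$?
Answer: $32476$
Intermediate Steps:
$H{\left(X,g \right)} = g^{2}$
$290 + 266 H{\left(18,11 \right)} = 290 + 266 \cdot 11^{2} = 290 + 266 \cdot 121 = 290 + 32186 = 32476$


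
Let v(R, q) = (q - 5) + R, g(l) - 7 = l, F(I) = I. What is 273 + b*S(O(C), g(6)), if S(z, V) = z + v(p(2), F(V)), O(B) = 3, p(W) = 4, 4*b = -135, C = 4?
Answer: -933/4 ≈ -233.25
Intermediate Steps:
b = -135/4 (b = (¼)*(-135) = -135/4 ≈ -33.750)
g(l) = 7 + l
v(R, q) = -5 + R + q (v(R, q) = (-5 + q) + R = -5 + R + q)
S(z, V) = -1 + V + z (S(z, V) = z + (-5 + 4 + V) = z + (-1 + V) = -1 + V + z)
273 + b*S(O(C), g(6)) = 273 - 135*(-1 + (7 + 6) + 3)/4 = 273 - 135*(-1 + 13 + 3)/4 = 273 - 135/4*15 = 273 - 2025/4 = -933/4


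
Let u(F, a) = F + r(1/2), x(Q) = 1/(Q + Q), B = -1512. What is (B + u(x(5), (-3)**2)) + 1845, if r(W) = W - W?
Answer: 3331/10 ≈ 333.10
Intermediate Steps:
r(W) = 0
x(Q) = 1/(2*Q)
u(F, a) = F (u(F, a) = F + 0 = F)
(B + u(x(5), (-3)**2)) + 1845 = (-1512 + (1/2)/5) + 1845 = (-1512 + (1/2)*(1/5)) + 1845 = (-1512 + 1/10) + 1845 = -15119/10 + 1845 = 3331/10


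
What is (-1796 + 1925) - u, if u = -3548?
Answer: 3677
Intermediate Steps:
(-1796 + 1925) - u = (-1796 + 1925) - 1*(-3548) = 129 + 3548 = 3677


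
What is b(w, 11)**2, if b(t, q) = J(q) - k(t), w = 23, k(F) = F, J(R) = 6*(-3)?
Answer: 1681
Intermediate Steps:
J(R) = -18
b(t, q) = -18 - t
b(w, 11)**2 = (-18 - 1*23)**2 = (-18 - 23)**2 = (-41)**2 = 1681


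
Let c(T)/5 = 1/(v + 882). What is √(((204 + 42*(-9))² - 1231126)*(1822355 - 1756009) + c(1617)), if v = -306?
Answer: I*√45890838201595/24 ≈ 2.8226e+5*I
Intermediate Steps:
c(T) = 5/576 (c(T) = 5/(-306 + 882) = 5/576)
√(((204 + 42*(-9))² - 1231126)*(1822355 - 1756009) + c(1617)) = √(((204 + 42*(-9))² - 1231126)*(1822355 - 1756009) + 5/576) = √(((204 - 378)² - 1231126)*66346 + 5/576) = √(((-174)² - 1231126)*66346 + 5/576) = √((30276 - 1231126)*66346 + 5/576) = √(-1200850*66346 + 5/576) = √(-79671594100 + 5/576) = √(-45890838201595/576) = I*√45890838201595/24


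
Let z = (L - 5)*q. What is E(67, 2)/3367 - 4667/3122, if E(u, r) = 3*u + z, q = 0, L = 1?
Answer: -307883/214526 ≈ -1.4352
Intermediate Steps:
z = 0 (z = (1 - 5)*0 = -4*0 = 0)
E(u, r) = 3*u (E(u, r) = 3*u + 0 = 3*u)
E(67, 2)/3367 - 4667/3122 = (3*67)/3367 - 4667/3122 = 201*(1/3367) - 4667*1/3122 = 201/3367 - 4667/3122 = -307883/214526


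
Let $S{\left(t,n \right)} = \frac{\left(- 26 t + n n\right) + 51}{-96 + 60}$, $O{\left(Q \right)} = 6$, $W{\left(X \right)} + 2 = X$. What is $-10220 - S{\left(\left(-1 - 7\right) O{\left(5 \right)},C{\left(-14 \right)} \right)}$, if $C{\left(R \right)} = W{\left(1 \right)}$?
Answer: $- \frac{91655}{9} \approx -10184.0$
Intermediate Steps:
$W{\left(X \right)} = -2 + X$
$C{\left(R \right)} = -1$ ($C{\left(R \right)} = -2 + 1 = -1$)
$S{\left(t,n \right)} = - \frac{17}{12} - \frac{n^{2}}{36} + \frac{13 t}{18}$ ($S{\left(t,n \right)} = \frac{\left(- 26 t + n^{2}\right) + 51}{-36} = \left(\left(n^{2} - 26 t\right) + 51\right) \left(- \frac{1}{36}\right) = \left(51 + n^{2} - 26 t\right) \left(- \frac{1}{36}\right) = - \frac{17}{12} - \frac{n^{2}}{36} + \frac{13 t}{18}$)
$-10220 - S{\left(\left(-1 - 7\right) O{\left(5 \right)},C{\left(-14 \right)} \right)} = -10220 - \left(- \frac{17}{12} - \frac{\left(-1\right)^{2}}{36} + \frac{13 \left(-1 - 7\right) 6}{18}\right) = -10220 - \left(- \frac{17}{12} - \frac{1}{36} + \frac{13 \left(\left(-8\right) 6\right)}{18}\right) = -10220 - \left(- \frac{17}{12} - \frac{1}{36} + \frac{13}{18} \left(-48\right)\right) = -10220 - \left(- \frac{17}{12} - \frac{1}{36} - \frac{104}{3}\right) = -10220 - - \frac{325}{9} = -10220 + \frac{325}{9} = - \frac{91655}{9}$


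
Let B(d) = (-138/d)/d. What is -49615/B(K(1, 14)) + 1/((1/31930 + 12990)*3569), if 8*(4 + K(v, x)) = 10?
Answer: 8886955072582334075/3268539123166752 ≈ 2718.9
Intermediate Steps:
K(v, x) = -11/4 (K(v, x) = -4 + (1/8)*10 = -4 + 5/4 = -11/4)
B(d) = -138/d**2
-49615/B(K(1, 14)) + 1/((1/31930 + 12990)*3569) = -49615/((-138/(-11/4)**2)) + 1/((1/31930 + 12990)*3569) = -49615/((-138*16/121)) + (1/3569)/(1/31930 + 12990) = -49615/(-2208/121) + (1/3569)/(414770701/31930) = -49615*(-121/2208) + (31930/414770701)*(1/3569) = 6003415/2208 + 31930/1480316631869 = 8886955072582334075/3268539123166752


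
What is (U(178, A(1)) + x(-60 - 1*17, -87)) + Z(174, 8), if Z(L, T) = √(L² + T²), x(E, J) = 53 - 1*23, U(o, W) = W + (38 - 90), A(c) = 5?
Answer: -17 + 2*√7585 ≈ 157.18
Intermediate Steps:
U(o, W) = -52 + W (U(o, W) = W - 52 = -52 + W)
x(E, J) = 30 (x(E, J) = 53 - 23 = 30)
(U(178, A(1)) + x(-60 - 1*17, -87)) + Z(174, 8) = ((-52 + 5) + 30) + √(174² + 8²) = (-47 + 30) + √(30276 + 64) = -17 + √30340 = -17 + 2*√7585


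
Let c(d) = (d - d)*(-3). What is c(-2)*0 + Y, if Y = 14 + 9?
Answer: 23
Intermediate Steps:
Y = 23
c(d) = 0 (c(d) = 0*(-3) = 0)
c(-2)*0 + Y = 0*0 + 23 = 0 + 23 = 23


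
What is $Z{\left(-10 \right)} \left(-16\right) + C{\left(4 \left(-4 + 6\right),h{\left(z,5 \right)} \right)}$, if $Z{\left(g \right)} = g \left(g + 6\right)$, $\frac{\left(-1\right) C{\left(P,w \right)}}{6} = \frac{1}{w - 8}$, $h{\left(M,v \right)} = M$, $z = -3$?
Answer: $- \frac{7034}{11} \approx -639.45$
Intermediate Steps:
$C{\left(P,w \right)} = - \frac{6}{-8 + w}$ ($C{\left(P,w \right)} = - \frac{6}{w - 8} = - \frac{6}{-8 + w}$)
$Z{\left(g \right)} = g \left(6 + g\right)$
$Z{\left(-10 \right)} \left(-16\right) + C{\left(4 \left(-4 + 6\right),h{\left(z,5 \right)} \right)} = - 10 \left(6 - 10\right) \left(-16\right) - \frac{6}{-8 - 3} = \left(-10\right) \left(-4\right) \left(-16\right) - \frac{6}{-11} = 40 \left(-16\right) - - \frac{6}{11} = -640 + \frac{6}{11} = - \frac{7034}{11}$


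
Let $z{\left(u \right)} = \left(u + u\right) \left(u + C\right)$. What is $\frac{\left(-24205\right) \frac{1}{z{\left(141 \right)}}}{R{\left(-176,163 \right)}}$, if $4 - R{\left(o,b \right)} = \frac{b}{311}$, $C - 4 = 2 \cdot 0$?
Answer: $- \frac{32033}{188094} \approx -0.1703$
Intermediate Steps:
$C = 4$ ($C = 4 + 2 \cdot 0 = 4 + 0 = 4$)
$R{\left(o,b \right)} = 4 - \frac{b}{311}$
$z{\left(u \right)} = 2 u \left(4 + u\right)$ ($z{\left(u \right)} = \left(u + u\right) \left(u + 4\right) = 2 u \left(4 + u\right)$)
$\frac{\left(-24205\right) \frac{1}{z{\left(141 \right)}}}{R{\left(-176,163 \right)}} = \frac{\left(-24205\right) \frac{1}{2 \cdot 141 \left(4 + 141\right)}}{4 - \frac{163}{311}} = \frac{\left(-24205\right) \frac{1}{2 \cdot 141 \cdot 145}}{4 - \frac{163}{311}} = \frac{\left(-24205\right) \frac{1}{40890}}{\frac{1081}{311}} = \left(-24205\right) \frac{1}{40890} \cdot \frac{311}{1081} = \left(- \frac{103}{174}\right) \frac{311}{1081} = - \frac{32033}{188094}$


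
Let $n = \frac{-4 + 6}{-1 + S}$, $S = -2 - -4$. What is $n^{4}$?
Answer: $16$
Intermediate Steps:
$S = 2$ ($S = -2 + 4 = 2$)
$n = 2$ ($n = \frac{-4 + 6}{-1 + 2} = \frac{2}{1} = 2 \cdot 1 = 2$)
$n^{4} = 2^{4} = 16$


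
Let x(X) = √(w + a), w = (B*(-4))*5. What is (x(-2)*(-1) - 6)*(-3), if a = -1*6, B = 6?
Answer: 18 + 9*I*√14 ≈ 18.0 + 33.675*I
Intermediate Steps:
a = -6
w = -120 (w = (6*(-4))*5 = -24*5 = -120)
x(X) = 3*I*√14 (x(X) = √(-120 - 6) = √(-126) = 3*I*√14)
(x(-2)*(-1) - 6)*(-3) = ((3*I*√14)*(-1) - 6)*(-3) = (-3*I*√14 - 6)*(-3) = (-6 - 3*I*√14)*(-3) = 18 + 9*I*√14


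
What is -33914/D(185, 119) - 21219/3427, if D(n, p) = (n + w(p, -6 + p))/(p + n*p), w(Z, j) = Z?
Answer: -643123121457/260452 ≈ -2.4693e+6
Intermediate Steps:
D(n, p) = (n + p)/(p + n*p)
-33914/D(185, 119) - 21219/3427 = -33914*119*(1 + 185)/(185 + 119) - 21219/3427 = -33914/((1/119)*304/186) - 21219*1/3427 = -33914/((1/119)*(1/186)*304) - 21219/3427 = -33914/152/11067 - 21219/3427 = -33914*11067/152 - 21219/3427 = -187663119/76 - 21219/3427 = -643123121457/260452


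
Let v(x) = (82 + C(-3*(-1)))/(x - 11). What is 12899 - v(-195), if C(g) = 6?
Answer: 1328641/103 ≈ 12899.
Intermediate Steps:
v(x) = 88/(-11 + x) (v(x) = (82 + 6)/(x - 11) = 88/(-11 + x))
12899 - v(-195) = 12899 - 88/(-11 - 195) = 12899 - 88/(-206) = 12899 - 88*(-1)/206 = 12899 - 1*(-44/103) = 12899 + 44/103 = 1328641/103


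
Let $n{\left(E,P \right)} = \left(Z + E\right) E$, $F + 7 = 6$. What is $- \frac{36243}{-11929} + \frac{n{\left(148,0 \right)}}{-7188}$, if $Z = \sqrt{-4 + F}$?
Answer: $- \frac{194533}{21436413} - \frac{37 i \sqrt{5}}{1797} \approx -0.0090749 - 0.04604 i$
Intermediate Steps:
$F = -1$ ($F = -7 + 6 = -1$)
$Z = i \sqrt{5}$ ($Z = \sqrt{-4 - 1} = \sqrt{-5} = i \sqrt{5} \approx 2.2361 i$)
$n{\left(E,P \right)} = E \left(E + i \sqrt{5}\right)$ ($n{\left(E,P \right)} = \left(i \sqrt{5} + E\right) E = \left(E + i \sqrt{5}\right) E = E \left(E + i \sqrt{5}\right)$)
$- \frac{36243}{-11929} + \frac{n{\left(148,0 \right)}}{-7188} = - \frac{36243}{-11929} + \frac{148 \left(148 + i \sqrt{5}\right)}{-7188} = \left(-36243\right) \left(- \frac{1}{11929}\right) + \left(21904 + 148 i \sqrt{5}\right) \left(- \frac{1}{7188}\right) = \frac{36243}{11929} - \left(\frac{5476}{1797} + \frac{37 i \sqrt{5}}{1797}\right) = - \frac{194533}{21436413} - \frac{37 i \sqrt{5}}{1797}$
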